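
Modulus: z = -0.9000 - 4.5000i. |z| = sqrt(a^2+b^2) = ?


|z| = sqrt((-0.9)^2 + (-4.5)^2) = sqrt(0.81 + 20.25) = sqrt(21.06) = 4.5891

|z| = 4.5891


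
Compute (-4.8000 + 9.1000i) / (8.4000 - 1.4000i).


Conjugate of z2 = 8.4000 + 1.4000i
Numerator: (-4.8000 + 9.1000i)(8.4000 + 1.4000i) = -53.0600 + 69.7200i
Denominator: 8.4^2 + (-1.4)^2 = 72.52
Result = (-53.0600 + 69.7200i)/72.52

-0.7317 + 0.9614i


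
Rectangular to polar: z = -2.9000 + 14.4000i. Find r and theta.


r = sqrt(8.41+207.36) = sqrt(215.77) = 14.6891
theta = atan2(14.4, -2.9) = 101.3864 degrees

r = 14.6891, theta = 101.3864 degrees


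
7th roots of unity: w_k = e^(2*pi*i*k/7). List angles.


The 7th roots of unity are cis(360k/7°) for k=0..6
Angle step = 360/7 = 51.4286°
Primitive root: cis(51.4286°)
Primitive root = 0.6235 + 0.7818i

7 roots at angles: 0°, 51.4286°, 102.8571°, 154.2857°, 205.7143°, 257.1429°, 308.5714°


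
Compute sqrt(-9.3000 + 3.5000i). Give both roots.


|z| = sqrt(86.49+12.25) = 9.9368
sqrt((|z|+a)/2) = sqrt((9.9368+(-9.3))/2) = sqrt(0.3184) = 0.5643
sqrt((|z|-a)/2) = sqrt((9.9368-(-9.3))/2) = sqrt(9.6184) = 3.1014

±(0.5643 + 3.1014i) i.e. 0.5643 + 3.1014i and -0.5643 - 3.1014i


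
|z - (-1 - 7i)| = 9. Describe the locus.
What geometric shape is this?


|z - z0| = r is a circle with center z0 and radius r.
Center = (-1, -7), radius = 9

Circle with center (-1, -7) and radius 9


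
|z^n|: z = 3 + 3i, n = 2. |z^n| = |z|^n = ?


|z| = sqrt(9+9) = sqrt(18) = 4.2426
|z^2| = |z|^2 = (sqrt(18))^2 = 18

|z^2| = 18


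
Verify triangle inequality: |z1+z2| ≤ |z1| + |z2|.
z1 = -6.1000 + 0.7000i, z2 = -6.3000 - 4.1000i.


|z1| = sqrt((-6.1)^2 + 0.7^2) = sqrt(37.7) = 6.1400
|z2| = sqrt((-6.3)^2 + (-4.1)^2) = sqrt(56.5) = 7.5166
z1+z2 = -12.4000 - 3.4000i
|z1+z2| = sqrt(165.32) = 12.8577
|z1|+|z2| = 6.1400 + 7.5166 = 13.6566

|z1+z2| = 12.8577 ≤ |z1|+|z2| = 13.6566 (verified)


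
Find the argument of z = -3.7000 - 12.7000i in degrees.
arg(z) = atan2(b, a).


Re = -3.7, Im = -12.7
arg = atan2(-12.7, -3.7) = -106.2429 degrees

arg(z) = -106.2429 degrees


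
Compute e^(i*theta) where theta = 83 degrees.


cos(83°) = 0.1219
sin(83°) = 0.9925

e^(i*83°) = 0.1219 + 0.9925i


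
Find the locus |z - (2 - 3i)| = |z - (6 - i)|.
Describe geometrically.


Equal distances means the locus is the perpendicular bisector of z1 and z2.
Midpoint = ((2+6)/2, (-3+(-1))/2) = (4.0000, -2.0000)

Perpendicular bisector through (4.0000, -2.0000)


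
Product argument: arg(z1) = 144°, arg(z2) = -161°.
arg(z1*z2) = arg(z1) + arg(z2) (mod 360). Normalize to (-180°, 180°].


arg(z1*z2) = 144° - 161° = -17°
Normalized to (-180°, 180°]: -17°

-17°


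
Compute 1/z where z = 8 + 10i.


|z|^2 = 64+100 = 164
1/z = (8 - 10i)/164

1/z = 0.0488 - 0.0610i


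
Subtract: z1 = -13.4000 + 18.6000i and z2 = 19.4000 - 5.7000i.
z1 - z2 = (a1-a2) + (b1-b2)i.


Real: -13.4 - 19.4 = -32.8
Imag: 18.6 + 5.7 = 24.3

-32.8000 + 24.3000i


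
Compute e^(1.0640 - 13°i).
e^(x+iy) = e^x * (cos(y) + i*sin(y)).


e^1.0640 = 2.8979
cos(-13°) = 0.9744
sin(-13°) = -0.22495
Real = 2.8979*0.9744 = 2.8237
Imag = 2.8979*(-0.22495) = -0.6519

2.8237 - 0.6519i


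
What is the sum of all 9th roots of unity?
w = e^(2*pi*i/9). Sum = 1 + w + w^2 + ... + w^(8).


The sum of all 9th roots of unity is 0.
Geometric series: (1 - w^9)/(1 - w) = (1-1)/(1-w) = 0 since w^9 = 1, w ≠ 1.
Alternatively: coefficient of z^8 in z^9 - 1 is 0.

0


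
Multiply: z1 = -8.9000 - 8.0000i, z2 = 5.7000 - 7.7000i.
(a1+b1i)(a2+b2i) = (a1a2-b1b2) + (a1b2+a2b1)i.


Real = -8.9*5.7 - (-8)*(-7.7) = -50.73 - 61.6 = -112.33
Imag = -8.9*(-7.7) + 5.7*(-8) = 68.53 - (45.6) = 22.93

-112.3300 + 22.9300i


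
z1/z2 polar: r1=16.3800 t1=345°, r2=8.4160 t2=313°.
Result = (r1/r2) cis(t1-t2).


r = 16.3800 / 8.4160 = 1.9463
theta = 345° - 313° = 32° = 32° (mod 360)

1.9463 cis(32°)


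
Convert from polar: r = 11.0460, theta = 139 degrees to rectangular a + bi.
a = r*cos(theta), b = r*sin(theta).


a = 11.0460*cos(139°) = 11.0460*(-0.75471) = -8.3365
b = 11.0460*sin(139°) = 11.0460*0.65606 = 7.2468

-8.3365 + 7.2468i


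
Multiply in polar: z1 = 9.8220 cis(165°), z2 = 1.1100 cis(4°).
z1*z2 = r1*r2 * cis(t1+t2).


r = 9.8220 * 1.1100 = 10.9024
theta = 165° + 4° = 169° = 169° (mod 360)

10.9024 cis(169°)


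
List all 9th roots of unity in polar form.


The 9th roots of unity are cis(360k/9°) for k=0..8
Angle step = 360/9 = 40°
Primitive root: cis(40°)
Primitive root = 0.7660 + 0.6428i

9 roots at angles: 0°, 40°, 80°, 120°, 160°, 200°, 240°, 280°, 320°


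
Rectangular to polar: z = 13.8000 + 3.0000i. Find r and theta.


r = sqrt(190.44+9) = sqrt(199.44) = 14.1223
theta = atan2(3, 13.8) = 12.2648 degrees

r = 14.1223, theta = 12.2648 degrees


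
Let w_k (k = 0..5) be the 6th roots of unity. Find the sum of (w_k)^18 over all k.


The roots are w_k = w^k with w = e^(2*pi*i/6), and (w^k)^18 = (w^18)^k.
So S = 1 + u + u^2 + ... + u^(5) with u = w^18.
18 = 3*6 + 0, so 18 is a multiple of 6 and u = (w^6)^3 = 1.
Every one of the 6 terms equals 1: S = 6

S = 6


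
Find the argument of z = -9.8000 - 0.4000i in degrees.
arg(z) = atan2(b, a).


Re = -9.8, Im = -0.4
arg = atan2(-0.4, -9.8) = -177.6627 degrees

arg(z) = -177.6627 degrees


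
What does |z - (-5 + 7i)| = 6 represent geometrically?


|z - z0| = r is a circle with center z0 and radius r.
Center = (-5, 7), radius = 6

Circle with center (-5, 7) and radius 6


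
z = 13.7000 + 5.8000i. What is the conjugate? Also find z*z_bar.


z_bar = 13.7000 - 5.8000i
z*z_bar = 13.7^2 + 5.8^2 = 187.69 + 33.64 = 221.33

z_bar = 13.7000 - 5.8000i, z*z_bar = 221.33


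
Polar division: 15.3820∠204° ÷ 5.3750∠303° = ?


r = 15.3820 / 5.3750 = 2.8618
theta = 204° - 303° = -99° = 261° (mod 360)

2.8618 cis(261°)


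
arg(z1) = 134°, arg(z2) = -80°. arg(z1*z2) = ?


arg(z1*z2) = 134° - 80° = 54°
Normalized to (-180°, 180°]: 54°

54°


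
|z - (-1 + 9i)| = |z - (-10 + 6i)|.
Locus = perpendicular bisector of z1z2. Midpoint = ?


Equal distances means the locus is the perpendicular bisector of z1 and z2.
Midpoint = ((-1+(-10))/2, (9+6)/2) = (-5.5000, 7.5000)

Perpendicular bisector through (-5.5000, 7.5000)


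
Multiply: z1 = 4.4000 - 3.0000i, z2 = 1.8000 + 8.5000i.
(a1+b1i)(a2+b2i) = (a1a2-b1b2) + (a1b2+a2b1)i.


Real = 4.4*1.8 - (-3)*8.5 = 7.92 - (-25.5) = 33.42
Imag = 4.4*8.5 + 1.8*(-3) = 37.4 - (5.4) = 32

33.4200 + 32.0000i


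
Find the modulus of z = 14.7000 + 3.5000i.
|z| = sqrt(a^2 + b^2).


|z| = sqrt(14.7^2 + 3.5^2) = sqrt(216.09 + 12.25) = sqrt(228.34) = 15.1109

|z| = 15.1109


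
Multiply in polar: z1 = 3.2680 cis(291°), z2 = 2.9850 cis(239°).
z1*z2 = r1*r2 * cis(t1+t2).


r = 3.2680 * 2.9850 = 9.7550
theta = 291° + 239° = 530° = 170° (mod 360)

9.7550 cis(170°)


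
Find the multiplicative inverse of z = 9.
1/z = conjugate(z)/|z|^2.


|z|^2 = 81+0 = 81
1/z = (9 - 0i)/81

1/z = 0.1111 + 0i


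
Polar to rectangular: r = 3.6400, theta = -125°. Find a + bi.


a = 3.6400*cos(-125°) = 3.6400*(-0.57358) = -2.0878
b = 3.6400*sin(-125°) = 3.6400*(-0.81915) = -2.9817

-2.0878 - 2.9817i


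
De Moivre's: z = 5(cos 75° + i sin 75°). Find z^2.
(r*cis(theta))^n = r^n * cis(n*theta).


r^2 = 5^2 = 25
n*theta = 2*75° = 150° = 150° (mod 360)
a = 25*cos(150°) = -21.6506
b = 25*sin(150°) = 12.5000

25 cis(150°) = -21.6506 + 12.5000i


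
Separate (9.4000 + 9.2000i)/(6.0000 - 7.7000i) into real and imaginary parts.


Multiply by conjugate: (9.4000 + 9.2000i)(6.0000 + 7.7000i) / (6^2 + (-7.7)^2)
Numerator real = 9.4*6 + 9.2*(-7.7) = -14.44
Numerator imag = 9.2*6 - 9.4*(-7.7) = 127.58
Denominator = 95.29
Re(z) = -14.44/95.29 = -0.1515
Im(z) = 127.58/95.29 = 1.3389

Re(z) = -0.1515, Im(z) = 1.3389


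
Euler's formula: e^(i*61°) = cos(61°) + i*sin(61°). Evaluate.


cos(61°) = 0.4848
sin(61°) = 0.8746

e^(i*61°) = 0.4848 + 0.8746i


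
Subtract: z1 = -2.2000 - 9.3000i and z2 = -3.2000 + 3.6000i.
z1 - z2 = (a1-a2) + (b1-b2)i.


Real: -2.2 + 3.2 = 1
Imag: -9.3 - 3.6 = -12.9

1.0000 - 12.9000i


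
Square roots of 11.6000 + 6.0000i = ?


|z| = sqrt(134.56+36) = 13.0599
sqrt((|z|+a)/2) = sqrt((13.0599+11.6)/2) = sqrt(12.3299) = 3.5114
sqrt((|z|-a)/2) = sqrt((13.0599-11.6)/2) = sqrt(0.7299) = 0.8544

±(3.5114 + 0.8544i) i.e. 3.5114 + 0.8544i and -3.5114 - 0.8544i


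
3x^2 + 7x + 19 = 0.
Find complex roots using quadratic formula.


disc = 7^2 - 4*3*19 = 49 - 228 = -179
sqrt(|disc|) = sqrt(179) = 13.3791
Real part = -7/(2*3) = -1.1667
Imag part = 13.3791/(2*3) = 2.2298

-1.1667 ± 2.2298i


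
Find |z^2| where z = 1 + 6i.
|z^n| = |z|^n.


|z| = sqrt(1+36) = sqrt(37) = 6.0828
|z^2| = |z|^2 = (sqrt(37))^2 = 37

|z^2| = 37


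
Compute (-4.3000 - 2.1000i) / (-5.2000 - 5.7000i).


Conjugate of z2 = -5.2000 + 5.7000i
Numerator: (-4.3000 - 2.1000i)(-5.2000 + 5.7000i) = 34.3300 - 13.5900i
Denominator: (-5.2)^2 + (-5.7)^2 = 59.53
Result = (34.3300 - 13.5900i)/59.53

0.5767 - 0.2283i


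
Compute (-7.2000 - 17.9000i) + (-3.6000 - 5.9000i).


Real: -7.2 - 3.6 = -10.8
Imag: -17.9 - 5.9 = -23.8

-10.8000 - 23.8000i


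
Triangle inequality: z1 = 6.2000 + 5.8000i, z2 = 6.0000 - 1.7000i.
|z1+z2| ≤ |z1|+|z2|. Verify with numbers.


|z1| = sqrt(6.2^2 + 5.8^2) = sqrt(72.08) = 8.4900
|z2| = sqrt(6^2 + (-1.7)^2) = sqrt(38.89) = 6.2362
z1+z2 = 12.2000 + 4.1000i
|z1+z2| = sqrt(165.65) = 12.8705
|z1|+|z2| = 8.4900 + 6.2362 = 14.7262

|z1+z2| = 12.8705 ≤ |z1|+|z2| = 14.7262 (verified)


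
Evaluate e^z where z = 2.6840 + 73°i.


e^2.6840 = 14.6436
cos(73°) = 0.292372
sin(73°) = 0.9563
Real = 14.6436*0.292372 = 4.2814
Imag = 14.6436*0.9563 = 14.0037

4.2814 + 14.0037i


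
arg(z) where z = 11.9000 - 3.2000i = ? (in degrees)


Re = 11.9, Im = -3.2
arg = atan2(-3.2, 11.9) = -15.0512 degrees

arg(z) = -15.0512 degrees


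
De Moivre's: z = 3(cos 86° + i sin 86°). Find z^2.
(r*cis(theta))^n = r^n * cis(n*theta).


r^2 = 3^2 = 9
n*theta = 2*86° = 172° = 172° (mod 360)
a = 9*cos(172°) = -8.9124
b = 9*sin(172°) = 1.2526

9 cis(172°) = -8.9124 + 1.2526i


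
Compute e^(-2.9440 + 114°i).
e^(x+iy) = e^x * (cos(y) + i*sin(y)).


e^-2.9440 = 0.0527
cos(114°) = -0.4067
sin(114°) = 0.9135
Real = 0.0527*(-0.4067) = -0.0214
Imag = 0.0527*0.9135 = 0.0481

-0.0214 + 0.0481i


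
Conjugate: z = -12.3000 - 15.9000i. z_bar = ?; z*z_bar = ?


z_bar = -12.3000 + 15.9000i
z*z_bar = (-12.3)^2 + (-15.9)^2 = 151.29 + 252.81 = 404.1

z_bar = -12.3000 + 15.9000i, z*z_bar = 404.1


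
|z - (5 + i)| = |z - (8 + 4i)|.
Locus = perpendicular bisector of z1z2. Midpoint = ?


Equal distances means the locus is the perpendicular bisector of z1 and z2.
Midpoint = ((5+8)/2, (1+4)/2) = (6.5000, 2.5000)

Perpendicular bisector through (6.5000, 2.5000)


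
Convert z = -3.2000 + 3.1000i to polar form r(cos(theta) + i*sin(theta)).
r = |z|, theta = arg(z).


r = sqrt(10.24+9.61) = sqrt(19.85) = 4.4553
theta = atan2(3.1, -3.2) = 135.9094 degrees

r = 4.4553, theta = 135.9094 degrees


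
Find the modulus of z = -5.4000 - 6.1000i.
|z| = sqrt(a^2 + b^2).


|z| = sqrt((-5.4)^2 + (-6.1)^2) = sqrt(29.16 + 37.21) = sqrt(66.37) = 8.1468

|z| = 8.1468


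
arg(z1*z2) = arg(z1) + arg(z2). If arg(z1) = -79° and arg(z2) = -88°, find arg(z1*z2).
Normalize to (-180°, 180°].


arg(z1*z2) = -79° - 88° = -167°
Normalized to (-180°, 180°]: -167°

-167°


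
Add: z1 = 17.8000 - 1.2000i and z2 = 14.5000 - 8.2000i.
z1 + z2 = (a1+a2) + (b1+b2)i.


Real: 17.8 + 14.5 = 32.3
Imag: -1.2 - 8.2 = -9.4

32.3000 - 9.4000i


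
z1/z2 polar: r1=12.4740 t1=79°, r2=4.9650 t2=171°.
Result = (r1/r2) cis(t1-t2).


r = 12.4740 / 4.9650 = 2.5124
theta = 79° - 171° = -92° = 268° (mod 360)

2.5124 cis(268°)


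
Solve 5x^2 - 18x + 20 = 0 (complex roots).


disc = (-18)^2 - 4*5*20 = 324 - 400 = -76
sqrt(|disc|) = sqrt(76) = 8.7178
Real part = 18/(2*5) = 1.8000
Imag part = 8.7178/(2*5) = 0.8718

1.8000 ± 0.8718i


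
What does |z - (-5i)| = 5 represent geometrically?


|z - z0| = r is a circle with center z0 and radius r.
Center = (0, -5), radius = 5

Circle with center (0, -5) and radius 5


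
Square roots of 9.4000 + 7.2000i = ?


|z| = sqrt(88.36+51.84) = 11.8406
sqrt((|z|+a)/2) = sqrt((11.8406+9.4)/2) = sqrt(10.6203) = 3.2589
sqrt((|z|-a)/2) = sqrt((11.8406-9.4)/2) = sqrt(1.2203) = 1.1047

±(3.2589 + 1.1047i) i.e. 3.2589 + 1.1047i and -3.2589 - 1.1047i


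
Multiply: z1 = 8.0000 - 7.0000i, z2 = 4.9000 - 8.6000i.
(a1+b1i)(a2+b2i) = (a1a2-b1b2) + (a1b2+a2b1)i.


Real = 8*4.9 - (-7)*(-8.6) = 39.2 - 60.2 = -21
Imag = 8*(-8.6) + 4.9*(-7) = -68.8 - (34.3) = -103.1

-21.0000 - 103.1000i


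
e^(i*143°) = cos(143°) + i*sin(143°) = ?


cos(143°) = -0.7986
sin(143°) = 0.6018

e^(i*143°) = -0.7986 + 0.6018i


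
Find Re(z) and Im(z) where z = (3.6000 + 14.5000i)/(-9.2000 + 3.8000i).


Multiply by conjugate: (3.6000 + 14.5000i)(-9.2000 - 3.8000i) / ((-9.2)^2 + 3.8^2)
Numerator real = 3.6*(-9.2) + 14.5*3.8 = 21.98
Numerator imag = 14.5*(-9.2) - 3.6*3.8 = -147.08
Denominator = 99.08
Re(z) = 21.98/99.08 = 0.2218
Im(z) = -147.08/99.08 = -1.4845

Re(z) = 0.2218, Im(z) = -1.4845


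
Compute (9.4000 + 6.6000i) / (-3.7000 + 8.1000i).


Conjugate of z2 = -3.7000 - 8.1000i
Numerator: (9.4000 + 6.6000i)(-3.7000 - 8.1000i) = 18.6800 - 100.5600i
Denominator: (-3.7)^2 + 8.1^2 = 79.3
Result = (18.6800 - 100.5600i)/79.3

0.2356 - 1.2681i


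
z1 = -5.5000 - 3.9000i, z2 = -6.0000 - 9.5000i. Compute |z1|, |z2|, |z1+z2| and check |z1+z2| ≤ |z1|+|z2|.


|z1| = sqrt((-5.5)^2 + (-3.9)^2) = sqrt(45.46) = 6.7424
|z2| = sqrt((-6)^2 + (-9.5)^2) = sqrt(126.25) = 11.2361
z1+z2 = -11.5000 - 13.4000i
|z1+z2| = sqrt(311.81) = 17.6581
|z1|+|z2| = 6.7424 + 11.2361 = 17.9785

|z1+z2| = 17.6581 ≤ |z1|+|z2| = 17.9785 (verified)


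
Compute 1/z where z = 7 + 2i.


|z|^2 = 49+4 = 53
1/z = (7 - 2i)/53

1/z = 0.1321 - 0.0377i


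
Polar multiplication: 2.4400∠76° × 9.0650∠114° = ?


r = 2.4400 * 9.0650 = 22.1186
theta = 76° + 114° = 190° = 190° (mod 360)

22.1186 cis(190°)


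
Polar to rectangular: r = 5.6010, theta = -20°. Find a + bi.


a = 5.6010*cos(-20°) = 5.6010*0.93969 = 5.2632
b = 5.6010*sin(-20°) = 5.6010*(-0.34202) = -1.9157

5.2632 - 1.9157i


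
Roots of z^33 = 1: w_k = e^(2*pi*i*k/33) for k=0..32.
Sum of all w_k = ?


The sum of all 33th roots of unity is 0.
Geometric series: (1 - w^33)/(1 - w) = (1-1)/(1-w) = 0 since w^33 = 1, w ≠ 1.
Alternatively: coefficient of z^32 in z^33 - 1 is 0.

0


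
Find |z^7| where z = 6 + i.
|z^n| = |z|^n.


|z| = sqrt(36+1) = sqrt(37) = 6.0828
|z^7| = |z|^7 = (sqrt(37))^7 = 37^3 * sqrt(37) = 50653*sqrt(37)

|z^7| = 50653*sqrt(37) ≈ 308110.1704


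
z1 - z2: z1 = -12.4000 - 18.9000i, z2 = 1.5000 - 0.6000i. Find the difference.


Real: -12.4 - 1.5 = -13.9
Imag: -18.9 + 0.6 = -18.3

-13.9000 - 18.3000i


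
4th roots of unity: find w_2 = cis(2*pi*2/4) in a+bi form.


Angle = 360*2/4 = 180°
a = cos(180°) = -1.0000
b = sin(180°) = 0

-1.0000 + 0i


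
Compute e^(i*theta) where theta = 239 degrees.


cos(239°) = -0.5150
sin(239°) = -0.8572

e^(i*239°) = -0.5150 - 0.8572i


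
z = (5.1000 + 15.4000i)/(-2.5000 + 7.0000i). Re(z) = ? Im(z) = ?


Multiply by conjugate: (5.1000 + 15.4000i)(-2.5000 - 7.0000i) / ((-2.5)^2 + 7^2)
Numerator real = 5.1*(-2.5) + 15.4*7 = 95.05
Numerator imag = 15.4*(-2.5) - 5.1*7 = -74.2
Denominator = 55.25
Re(z) = 95.05/55.25 = 1.7204
Im(z) = -74.2/55.25 = -1.3430

Re(z) = 1.7204, Im(z) = -1.3430


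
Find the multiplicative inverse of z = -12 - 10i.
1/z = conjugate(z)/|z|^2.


|z|^2 = 144+100 = 244
1/z = (-12 + 10i)/244

1/z = -0.0492 + 0.0410i


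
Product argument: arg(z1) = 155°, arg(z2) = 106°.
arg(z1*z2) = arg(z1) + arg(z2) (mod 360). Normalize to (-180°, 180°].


arg(z1*z2) = 155° + 106° = 261°
Normalized to (-180°, 180°]: -99°

-99°


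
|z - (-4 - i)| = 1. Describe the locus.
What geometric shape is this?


|z - z0| = r is a circle with center z0 and radius r.
Center = (-4, -1), radius = 1

Circle with center (-4, -1) and radius 1


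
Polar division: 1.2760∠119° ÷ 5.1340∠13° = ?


r = 1.2760 / 5.1340 = 0.2485
theta = 119° - 13° = 106° = 106° (mod 360)

0.2485 cis(106°)


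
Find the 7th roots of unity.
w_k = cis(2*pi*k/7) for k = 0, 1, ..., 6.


The 7th roots of unity are cis(360k/7°) for k=0..6
Angle step = 360/7 = 51.4286°
Primitive root: cis(51.4286°)
Primitive root = 0.6235 + 0.7818i

7 roots at angles: 0°, 51.4286°, 102.8571°, 154.2857°, 205.7143°, 257.1429°, 308.5714°


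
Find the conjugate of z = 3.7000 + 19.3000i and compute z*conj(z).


z_bar = 3.7000 - 19.3000i
z*z_bar = 3.7^2 + 19.3^2 = 13.69 + 372.49 = 386.18

z_bar = 3.7000 - 19.3000i, z*z_bar = 386.18


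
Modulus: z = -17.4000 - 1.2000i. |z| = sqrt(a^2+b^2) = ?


|z| = sqrt((-17.4)^2 + (-1.2)^2) = sqrt(302.76 + 1.44) = sqrt(304.2) = 17.4413

|z| = 17.4413


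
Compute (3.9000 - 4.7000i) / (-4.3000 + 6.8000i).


Conjugate of z2 = -4.3000 - 6.8000i
Numerator: (3.9000 - 4.7000i)(-4.3000 - 6.8000i) = -48.7300 - 6.3100i
Denominator: (-4.3)^2 + 6.8^2 = 64.73
Result = (-48.7300 - 6.3100i)/64.73

-0.7528 - 0.0975i


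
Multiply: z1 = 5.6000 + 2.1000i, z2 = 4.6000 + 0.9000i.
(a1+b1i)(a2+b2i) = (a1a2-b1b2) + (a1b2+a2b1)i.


Real = 5.6*4.6 - 2.1*0.9 = 25.76 - 1.89 = 23.87
Imag = 5.6*0.9 + 4.6*2.1 = 5.04 + 9.66 = 14.7

23.8700 + 14.7000i


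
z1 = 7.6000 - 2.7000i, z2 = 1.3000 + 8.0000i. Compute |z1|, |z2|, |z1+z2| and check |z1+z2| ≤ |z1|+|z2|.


|z1| = sqrt(7.6^2 + (-2.7)^2) = sqrt(65.05) = 8.0654
|z2| = sqrt(1.3^2 + 8^2) = sqrt(65.69) = 8.1049
z1+z2 = 8.9000 + 5.3000i
|z1+z2| = sqrt(107.3) = 10.3586
|z1|+|z2| = 8.0654 + 8.1049 = 16.1703

|z1+z2| = 10.3586 ≤ |z1|+|z2| = 16.1703 (verified)


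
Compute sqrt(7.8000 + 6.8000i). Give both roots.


|z| = sqrt(60.84+46.24) = 10.3479
sqrt((|z|+a)/2) = sqrt((10.3479+7.8)/2) = sqrt(9.0740) = 3.0123
sqrt((|z|-a)/2) = sqrt((10.3479-7.8)/2) = sqrt(1.2740) = 1.1287

±(3.0123 + 1.1287i) i.e. 3.0123 + 1.1287i and -3.0123 - 1.1287i


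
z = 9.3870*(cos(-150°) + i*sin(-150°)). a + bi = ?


a = 9.3870*cos(-150°) = 9.3870*(-0.86603) = -8.1294
b = 9.3870*sin(-150°) = 9.3870*(-0.5) = -4.6935

-8.1294 - 4.6935i


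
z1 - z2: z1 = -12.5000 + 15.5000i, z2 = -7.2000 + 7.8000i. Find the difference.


Real: -12.5 + 7.2 = -5.3
Imag: 15.5 - 7.8 = 7.7

-5.3000 + 7.7000i


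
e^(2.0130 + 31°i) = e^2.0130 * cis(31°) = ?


e^2.0130 = 7.4857
cos(31°) = 0.85717
sin(31°) = 0.51504
Real = 7.4857*0.85717 = 6.4165
Imag = 7.4857*0.51504 = 3.8554

6.4165 + 3.8554i


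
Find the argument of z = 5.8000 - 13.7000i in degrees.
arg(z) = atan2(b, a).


Re = 5.8, Im = -13.7
arg = atan2(-13.7, 5.8) = -67.0543 degrees

arg(z) = -67.0543 degrees


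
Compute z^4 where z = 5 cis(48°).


r^4 = 5^4 = 625
n*theta = 4*48° = 192° = 192° (mod 360)
a = 625*cos(192°) = -611.3423
b = 625*sin(192°) = -129.9448

625 cis(192°) = -611.3423 - 129.9448i


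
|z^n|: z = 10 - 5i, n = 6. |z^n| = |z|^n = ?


|z| = sqrt(100+25) = sqrt(125) = 11.1803
|z^6| = |z|^6 = (sqrt(125))^6 = 125^3 = 1953125

|z^6| = 1953125


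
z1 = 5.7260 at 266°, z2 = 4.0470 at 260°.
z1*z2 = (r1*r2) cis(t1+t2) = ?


r = 5.7260 * 4.0470 = 23.1731
theta = 266° + 260° = 526° = 166° (mod 360)

23.1731 cis(166°)


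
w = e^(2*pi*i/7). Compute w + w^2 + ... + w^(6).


With w = e^(2*pi*i/7), all 7 of the 7th roots of unity w^0 = 1, w, ..., w^(6) sum to 0: 1 + w + ... + w^(6) = (1 - w^7)/(1 - w) = 0 since w^7 = 1, w ≠ 1.
Removing the root 1: w + w^2 + ... + w^(6) = 0 - 1 = -1

Sum = -1


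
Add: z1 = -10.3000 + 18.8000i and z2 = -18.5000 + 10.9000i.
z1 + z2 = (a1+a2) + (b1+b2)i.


Real: -10.3 - 18.5 = -28.8
Imag: 18.8 + 10.9 = 29.7

-28.8000 + 29.7000i


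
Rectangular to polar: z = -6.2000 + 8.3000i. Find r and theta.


r = sqrt(38.44+68.89) = sqrt(107.33) = 10.3600
theta = atan2(8.3, -6.2) = 126.7593 degrees

r = 10.3600, theta = 126.7593 degrees


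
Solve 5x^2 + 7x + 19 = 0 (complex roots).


disc = 7^2 - 4*5*19 = 49 - 380 = -331
sqrt(|disc|) = sqrt(331) = 18.1934
Real part = -7/(2*5) = -0.7000
Imag part = 18.1934/(2*5) = 1.8193

-0.7000 ± 1.8193i


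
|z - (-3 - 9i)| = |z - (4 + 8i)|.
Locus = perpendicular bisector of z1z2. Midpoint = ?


Equal distances means the locus is the perpendicular bisector of z1 and z2.
Midpoint = ((-3+4)/2, (-9+8)/2) = (0.5000, -0.5000)

Perpendicular bisector through (0.5000, -0.5000)


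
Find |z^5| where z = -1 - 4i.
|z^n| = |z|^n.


|z| = sqrt(1+16) = sqrt(17) = 4.1231
|z^5| = |z|^5 = (sqrt(17))^5 = 17^2 * sqrt(17) = 289*sqrt(17)

|z^5| = 289*sqrt(17) ≈ 1191.5775


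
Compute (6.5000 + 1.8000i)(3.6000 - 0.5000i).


Real = 6.5*3.6 - 1.8*(-0.5) = 23.4 - (-0.9) = 24.3
Imag = 6.5*(-0.5) + 3.6*1.8 = -3.25 + 6.48 = 3.23

24.3000 + 3.2300i


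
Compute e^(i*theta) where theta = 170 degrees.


cos(170°) = -0.9848
sin(170°) = 0.1736

e^(i*170°) = -0.9848 + 0.1736i


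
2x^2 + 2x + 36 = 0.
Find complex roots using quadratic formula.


disc = 2^2 - 4*2*36 = 4 - 288 = -284
sqrt(|disc|) = sqrt(284) = 16.8523
Real part = -2/(2*2) = -0.5000
Imag part = 16.8523/(2*2) = 4.2131

-0.5000 ± 4.2131i


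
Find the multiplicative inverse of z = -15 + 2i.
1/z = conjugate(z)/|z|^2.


|z|^2 = 225+4 = 229
1/z = (-15 - 2i)/229

1/z = -0.0655 - 0.0087i


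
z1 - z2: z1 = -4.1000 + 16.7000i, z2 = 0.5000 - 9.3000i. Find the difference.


Real: -4.1 - 0.5 = -4.6
Imag: 16.7 + 9.3 = 26

-4.6000 + 26.0000i


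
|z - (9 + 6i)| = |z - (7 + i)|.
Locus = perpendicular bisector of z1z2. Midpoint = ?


Equal distances means the locus is the perpendicular bisector of z1 and z2.
Midpoint = ((9+7)/2, (6+1)/2) = (8.0000, 3.5000)

Perpendicular bisector through (8.0000, 3.5000)


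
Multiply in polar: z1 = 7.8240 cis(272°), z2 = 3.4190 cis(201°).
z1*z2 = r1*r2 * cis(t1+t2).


r = 7.8240 * 3.4190 = 26.7503
theta = 272° + 201° = 473° = 113° (mod 360)

26.7503 cis(113°)


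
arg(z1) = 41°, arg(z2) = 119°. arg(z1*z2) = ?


arg(z1*z2) = 41° + 119° = 160°
Normalized to (-180°, 180°]: 160°

160°


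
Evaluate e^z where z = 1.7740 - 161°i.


e^1.7740 = 5.8944
cos(-161°) = -0.9455
sin(-161°) = -0.32557
Real = 5.8944*(-0.9455) = -5.5732
Imag = 5.8944*(-0.32557) = -1.9190

-5.5732 - 1.9190i


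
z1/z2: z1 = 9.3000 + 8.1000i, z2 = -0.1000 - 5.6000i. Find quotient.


Conjugate of z2 = -0.1000 + 5.6000i
Numerator: (9.3000 + 8.1000i)(-0.1000 + 5.6000i) = -46.2900 + 51.2700i
Denominator: (-0.1)^2 + (-5.6)^2 = 31.37
Result = (-46.2900 + 51.2700i)/31.37

-1.4756 + 1.6344i


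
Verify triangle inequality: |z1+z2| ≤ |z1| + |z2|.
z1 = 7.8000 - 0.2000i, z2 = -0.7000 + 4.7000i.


|z1| = sqrt(7.8^2 + (-0.2)^2) = sqrt(60.88) = 7.8026
|z2| = sqrt((-0.7)^2 + 4.7^2) = sqrt(22.58) = 4.7518
z1+z2 = 7.1000 + 4.5000i
|z1+z2| = sqrt(70.66) = 8.4060
|z1|+|z2| = 7.8026 + 4.7518 = 12.5544

|z1+z2| = 8.4060 ≤ |z1|+|z2| = 12.5544 (verified)


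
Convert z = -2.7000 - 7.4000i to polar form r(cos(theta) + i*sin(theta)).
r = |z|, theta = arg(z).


r = sqrt(7.29+54.76) = sqrt(62.05) = 7.8772
theta = atan2(-7.4, -2.7) = -110.0452 degrees

r = 7.8772, theta = -110.0452 degrees


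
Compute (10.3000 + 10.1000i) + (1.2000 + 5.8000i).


Real: 10.3 + 1.2 = 11.5
Imag: 10.1 + 5.8 = 15.9

11.5000 + 15.9000i


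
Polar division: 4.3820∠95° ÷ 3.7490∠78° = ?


r = 4.3820 / 3.7490 = 1.1688
theta = 95° - 78° = 17° = 17° (mod 360)

1.1688 cis(17°)


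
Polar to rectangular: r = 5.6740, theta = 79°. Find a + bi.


a = 5.6740*cos(79°) = 5.6740*0.19081 = 1.0827
b = 5.6740*sin(79°) = 5.6740*0.98163 = 5.5698

1.0827 + 5.5698i


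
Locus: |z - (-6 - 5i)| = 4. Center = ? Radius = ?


|z - z0| = r is a circle with center z0 and radius r.
Center = (-6, -5), radius = 4

Circle with center (-6, -5) and radius 4


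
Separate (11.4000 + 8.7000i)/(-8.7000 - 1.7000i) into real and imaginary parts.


Multiply by conjugate: (11.4000 + 8.7000i)(-8.7000 + 1.7000i) / ((-8.7)^2 + (-1.7)^2)
Numerator real = 11.4*(-8.7) + 8.7*(-1.7) = -113.97
Numerator imag = 8.7*(-8.7) - 11.4*(-1.7) = -56.31
Denominator = 78.58
Re(z) = -113.97/78.58 = -1.4504
Im(z) = -56.31/78.58 = -0.7166

Re(z) = -1.4504, Im(z) = -0.7166


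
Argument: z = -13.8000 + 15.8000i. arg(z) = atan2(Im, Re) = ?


Re = -13.8, Im = 15.8
arg = atan2(15.8, -13.8) = 131.1345 degrees

arg(z) = 131.1345 degrees


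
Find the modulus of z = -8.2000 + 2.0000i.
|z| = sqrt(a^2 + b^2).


|z| = sqrt((-8.2)^2 + 2^2) = sqrt(67.24 + 4) = sqrt(71.24) = 8.4404

|z| = 8.4404


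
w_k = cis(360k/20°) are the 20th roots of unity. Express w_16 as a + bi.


Angle = 360*16/20 = 288°
a = cos(288°) = 0.3090
b = sin(288°) = -0.9511

0.3090 - 0.9511i


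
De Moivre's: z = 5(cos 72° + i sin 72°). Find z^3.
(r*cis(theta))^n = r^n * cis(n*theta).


r^3 = 5^3 = 125
n*theta = 3*72° = 216° = 216° (mod 360)
a = 125*cos(216°) = -101.1271
b = 125*sin(216°) = -73.4732

125 cis(216°) = -101.1271 - 73.4732i


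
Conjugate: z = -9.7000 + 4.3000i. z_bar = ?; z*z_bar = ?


z_bar = -9.7000 - 4.3000i
z*z_bar = (-9.7)^2 + 4.3^2 = 94.09 + 18.49 = 112.58

z_bar = -9.7000 - 4.3000i, z*z_bar = 112.58


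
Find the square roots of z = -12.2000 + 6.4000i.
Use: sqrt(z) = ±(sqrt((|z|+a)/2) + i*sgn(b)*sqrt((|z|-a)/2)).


|z| = sqrt(148.84+40.96) = 13.7768
sqrt((|z|+a)/2) = sqrt((13.7768+(-12.2))/2) = sqrt(0.7884) = 0.8879
sqrt((|z|-a)/2) = sqrt((13.7768-(-12.2))/2) = sqrt(12.9884) = 3.6039

±(0.8879 + 3.6039i) i.e. 0.8879 + 3.6039i and -0.8879 - 3.6039i


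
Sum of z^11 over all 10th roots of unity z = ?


The roots are w_k = w^k with w = e^(2*pi*i/10), and (w^k)^11 = (w^11)^k.
So S = 1 + u + u^2 + ... + u^(9) with u = w^11.
11 = 1*10 + 1, so 11 is not a multiple of 10: u = (w^10)^1 * w^1 = w^1 ≠ 1 (w is a primitive 10th root), while u^10 = (w^10)^11 = 1.
Geometric series: S = (1 - u^10)/(1 - u) = (1 - 1)/(1 - u) = 0

S = 0


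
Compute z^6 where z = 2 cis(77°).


r^6 = 2^6 = 64
n*theta = 6*77° = 462° = 102° (mod 360)
a = 64*cos(102°) = -13.3063
b = 64*sin(102°) = 62.6014

64 cis(102°) = -13.3063 + 62.6014i


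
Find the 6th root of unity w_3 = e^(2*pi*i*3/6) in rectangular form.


Angle = 360*3/6 = 180°
a = cos(180°) = -1.0000
b = sin(180°) = 0

-1.0000 + 0i


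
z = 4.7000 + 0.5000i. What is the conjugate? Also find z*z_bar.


z_bar = 4.7000 - 0.5000i
z*z_bar = 4.7^2 + 0.5^2 = 22.09 + 0.25 = 22.34

z_bar = 4.7000 - 0.5000i, z*z_bar = 22.34


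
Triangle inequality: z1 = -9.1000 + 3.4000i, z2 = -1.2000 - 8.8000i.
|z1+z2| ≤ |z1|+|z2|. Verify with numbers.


|z1| = sqrt((-9.1)^2 + 3.4^2) = sqrt(94.37) = 9.7144
|z2| = sqrt((-1.2)^2 + (-8.8)^2) = sqrt(78.88) = 8.8814
z1+z2 = -10.3000 - 5.4000i
|z1+z2| = sqrt(135.25) = 11.6297
|z1|+|z2| = 9.7144 + 8.8814 = 18.5958

|z1+z2| = 11.6297 ≤ |z1|+|z2| = 18.5958 (verified)


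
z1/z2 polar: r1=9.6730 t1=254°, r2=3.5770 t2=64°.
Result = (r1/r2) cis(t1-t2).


r = 9.6730 / 3.5770 = 2.7042
theta = 254° - 64° = 190° = 190° (mod 360)

2.7042 cis(190°)


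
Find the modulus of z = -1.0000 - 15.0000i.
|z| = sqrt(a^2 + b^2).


|z| = sqrt((-1)^2 + (-15)^2) = sqrt(1 + 225) = sqrt(226) = 15.0333

|z| = 15.0333


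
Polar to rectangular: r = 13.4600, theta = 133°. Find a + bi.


a = 13.4600*cos(133°) = 13.4600*(-0.682) = -9.1797
b = 13.4600*sin(133°) = 13.4600*0.73135 = 9.8440

-9.1797 + 9.8440i


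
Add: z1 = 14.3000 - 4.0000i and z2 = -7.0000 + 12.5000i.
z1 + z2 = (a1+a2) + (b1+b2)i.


Real: 14.3 - 7 = 7.3
Imag: -4 + 12.5 = 8.5

7.3000 + 8.5000i


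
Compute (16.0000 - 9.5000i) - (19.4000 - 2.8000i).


Real: 16 - 19.4 = -3.4
Imag: -9.5 + 2.8 = -6.7

-3.4000 - 6.7000i


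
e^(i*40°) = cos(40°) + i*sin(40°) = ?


cos(40°) = 0.7660
sin(40°) = 0.6428

e^(i*40°) = 0.7660 + 0.6428i


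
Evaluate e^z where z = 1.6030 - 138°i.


e^1.6030 = 4.9679
cos(-138°) = -0.743145
sin(-138°) = -0.66913
Real = 4.9679*(-0.743145) = -3.6919
Imag = 4.9679*(-0.66913) = -3.3242

-3.6919 - 3.3242i


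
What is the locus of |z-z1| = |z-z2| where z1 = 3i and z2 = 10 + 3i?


Equal distances means the locus is the perpendicular bisector of z1 and z2.
Midpoint = ((0+10)/2, (3+3)/2) = (5.0000, 3.0000)

Perpendicular bisector through (5.0000, 3.0000)


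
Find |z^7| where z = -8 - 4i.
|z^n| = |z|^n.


|z| = sqrt(64+16) = sqrt(80) = 8.9443
|z^7| = |z|^7 = (sqrt(80))^7 = 80^3 * sqrt(80) = 512000*sqrt(80)

|z^7| = 512000*sqrt(80) ≈ 4579467.2179


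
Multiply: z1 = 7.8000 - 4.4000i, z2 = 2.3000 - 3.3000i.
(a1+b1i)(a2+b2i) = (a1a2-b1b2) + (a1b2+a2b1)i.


Real = 7.8*2.3 - (-4.4)*(-3.3) = 17.94 - 14.52 = 3.42
Imag = 7.8*(-3.3) + 2.3*(-4.4) = -25.74 - (10.12) = -35.86

3.4200 - 35.8600i


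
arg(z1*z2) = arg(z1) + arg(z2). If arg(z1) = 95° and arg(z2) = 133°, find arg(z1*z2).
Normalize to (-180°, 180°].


arg(z1*z2) = 95° + 133° = 228°
Normalized to (-180°, 180°]: -132°

-132°


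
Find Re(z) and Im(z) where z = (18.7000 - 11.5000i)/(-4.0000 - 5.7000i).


Multiply by conjugate: (18.7000 - 11.5000i)(-4.0000 + 5.7000i) / ((-4)^2 + (-5.7)^2)
Numerator real = 18.7*(-4) - (11.5)*(-5.7) = -9.25
Numerator imag = -11.5*(-4) - 18.7*(-5.7) = 152.59
Denominator = 48.49
Re(z) = -9.25/48.49 = -0.1908
Im(z) = 152.59/48.49 = 3.1468

Re(z) = -0.1908, Im(z) = 3.1468


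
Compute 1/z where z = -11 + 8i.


|z|^2 = 121+64 = 185
1/z = (-11 - 8i)/185

1/z = -0.0595 - 0.0432i


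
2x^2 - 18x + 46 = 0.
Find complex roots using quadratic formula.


disc = (-18)^2 - 4*2*46 = 324 - 368 = -44
sqrt(|disc|) = sqrt(44) = 6.6332
Real part = 18/(2*2) = 4.5000
Imag part = 6.6332/(2*2) = 1.6583

4.5000 ± 1.6583i


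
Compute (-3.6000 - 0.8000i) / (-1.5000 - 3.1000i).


Conjugate of z2 = -1.5000 + 3.1000i
Numerator: (-3.6000 - 0.8000i)(-1.5000 + 3.1000i) = 7.8800 - 9.9600i
Denominator: (-1.5)^2 + (-3.1)^2 = 11.86
Result = (7.8800 - 9.9600i)/11.86

0.6644 - 0.8398i


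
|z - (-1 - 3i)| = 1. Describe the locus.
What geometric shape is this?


|z - z0| = r is a circle with center z0 and radius r.
Center = (-1, -3), radius = 1

Circle with center (-1, -3) and radius 1


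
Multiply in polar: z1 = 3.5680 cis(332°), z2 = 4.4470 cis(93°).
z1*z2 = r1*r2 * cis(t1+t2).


r = 3.5680 * 4.4470 = 15.8669
theta = 332° + 93° = 425° = 65° (mod 360)

15.8669 cis(65°)


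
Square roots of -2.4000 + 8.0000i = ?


|z| = sqrt(5.76+64) = 8.3522
sqrt((|z|+a)/2) = sqrt((8.3522+(-2.4))/2) = sqrt(2.9761) = 1.7251
sqrt((|z|-a)/2) = sqrt((8.3522-(-2.4))/2) = sqrt(5.3761) = 2.3186

±(1.7251 + 2.3186i) i.e. 1.7251 + 2.3186i and -1.7251 - 2.3186i


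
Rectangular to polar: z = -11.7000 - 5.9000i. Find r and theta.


r = sqrt(136.89+34.81) = sqrt(171.7) = 13.1034
theta = atan2(-5.9, -11.7) = -153.2394 degrees

r = 13.1034, theta = -153.2394 degrees


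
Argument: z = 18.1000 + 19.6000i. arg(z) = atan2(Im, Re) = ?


Re = 18.1, Im = 19.6
arg = atan2(19.6, 18.1) = 47.2785 degrees

arg(z) = 47.2785 degrees


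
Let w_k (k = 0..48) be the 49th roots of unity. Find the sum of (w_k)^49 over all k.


The roots are w_k = w^k with w = e^(2*pi*i/49), and (w^k)^49 = (w^49)^k.
So S = 1 + u + u^2 + ... + u^(48) with u = w^49.
49 = 1*49 + 0, so 49 is a multiple of 49 and u = (w^49)^1 = 1.
Every one of the 49 terms equals 1: S = 49

S = 49


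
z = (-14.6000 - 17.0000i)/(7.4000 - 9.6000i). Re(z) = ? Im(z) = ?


Multiply by conjugate: (-14.6000 - 17.0000i)(7.4000 + 9.6000i) / (7.4^2 + (-9.6)^2)
Numerator real = -14.6*7.4 - (17)*(-9.6) = 55.16
Numerator imag = -17*7.4 - (-14.6)*(-9.6) = -265.96
Denominator = 146.92
Re(z) = 55.16/146.92 = 0.3754
Im(z) = -265.96/146.92 = -1.8102

Re(z) = 0.3754, Im(z) = -1.8102


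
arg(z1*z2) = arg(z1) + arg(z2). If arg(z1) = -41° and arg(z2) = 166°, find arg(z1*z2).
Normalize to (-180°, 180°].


arg(z1*z2) = -41° + 166° = 125°
Normalized to (-180°, 180°]: 125°

125°


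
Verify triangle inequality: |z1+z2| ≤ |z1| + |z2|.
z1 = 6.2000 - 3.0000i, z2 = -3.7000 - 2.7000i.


|z1| = sqrt(6.2^2 + (-3)^2) = sqrt(47.44) = 6.8877
|z2| = sqrt((-3.7)^2 + (-2.7)^2) = sqrt(20.98) = 4.5804
z1+z2 = 2.5000 - 5.7000i
|z1+z2| = sqrt(38.74) = 6.2241
|z1|+|z2| = 6.8877 + 4.5804 = 11.4681

|z1+z2| = 6.2241 ≤ |z1|+|z2| = 11.4681 (verified)


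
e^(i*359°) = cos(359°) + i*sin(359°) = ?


cos(359°) = 0.9998
sin(359°) = -0.0175

e^(i*359°) = 0.9998 - 0.0175i


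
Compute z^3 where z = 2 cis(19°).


r^3 = 2^3 = 8
n*theta = 3*19° = 57° = 57° (mod 360)
a = 8*cos(57°) = 4.3571
b = 8*sin(57°) = 6.7094

8 cis(57°) = 4.3571 + 6.7094i


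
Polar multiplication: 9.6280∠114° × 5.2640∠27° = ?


r = 9.6280 * 5.2640 = 50.6818
theta = 114° + 27° = 141° = 141° (mod 360)

50.6818 cis(141°)


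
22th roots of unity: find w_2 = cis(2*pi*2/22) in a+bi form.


Angle = 360*2/22 = 32.7273°
a = cos(32.7273°) = 0.8413
b = sin(32.7273°) = 0.5406

0.8413 + 0.5406i


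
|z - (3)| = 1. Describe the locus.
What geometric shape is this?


|z - z0| = r is a circle with center z0 and radius r.
Center = (3, 0), radius = 1

Circle with center (3, 0) and radius 1


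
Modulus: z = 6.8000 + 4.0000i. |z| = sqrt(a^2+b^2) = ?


|z| = sqrt(6.8^2 + 4^2) = sqrt(46.24 + 16) = sqrt(62.24) = 7.8892

|z| = 7.8892


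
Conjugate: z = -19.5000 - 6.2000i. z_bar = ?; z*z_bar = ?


z_bar = -19.5000 + 6.2000i
z*z_bar = (-19.5)^2 + (-6.2)^2 = 380.25 + 38.44 = 418.69

z_bar = -19.5000 + 6.2000i, z*z_bar = 418.69


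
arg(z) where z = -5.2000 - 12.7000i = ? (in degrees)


Re = -5.2, Im = -12.7
arg = atan2(-12.7, -5.2) = -112.2666 degrees

arg(z) = -112.2666 degrees


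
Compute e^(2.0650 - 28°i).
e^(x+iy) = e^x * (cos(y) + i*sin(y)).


e^2.0650 = 7.8853
cos(-28°) = 0.88295
sin(-28°) = -0.46947
Real = 7.8853*0.88295 = 6.9623
Imag = 7.8853*(-0.46947) = -3.7019

6.9623 - 3.7019i


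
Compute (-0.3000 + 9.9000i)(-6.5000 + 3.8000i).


Real = -0.3*(-6.5) - 9.9*3.8 = 1.95 - 37.62 = -35.67
Imag = -0.3*3.8 - (6.5)*9.9 = -1.14 - (64.35) = -65.49

-35.6700 - 65.4900i


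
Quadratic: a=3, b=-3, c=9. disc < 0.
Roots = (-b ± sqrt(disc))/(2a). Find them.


disc = (-3)^2 - 4*3*9 = 9 - 108 = -99
sqrt(|disc|) = sqrt(99) = 9.9499
Real part = 3/(2*3) = 0.5000
Imag part = 9.9499/(2*3) = 1.6583

0.5000 ± 1.6583i


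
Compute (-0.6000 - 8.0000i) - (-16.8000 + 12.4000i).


Real: -0.6 + 16.8 = 16.2
Imag: -8 - 12.4 = -20.4

16.2000 - 20.4000i


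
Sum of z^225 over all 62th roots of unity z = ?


The roots are w_k = w^k with w = e^(2*pi*i/62), and (w^k)^225 = (w^225)^k.
So S = 1 + u + u^2 + ... + u^(61) with u = w^225.
225 = 3*62 + 39, so 225 is not a multiple of 62: u = (w^62)^3 * w^39 = w^39 ≠ 1 (w is a primitive 62th root), while u^62 = (w^62)^225 = 1.
Geometric series: S = (1 - u^62)/(1 - u) = (1 - 1)/(1 - u) = 0

S = 0


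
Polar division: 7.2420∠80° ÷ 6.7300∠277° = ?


r = 7.2420 / 6.7300 = 1.0761
theta = 80° - 277° = -197° = 163° (mod 360)

1.0761 cis(163°)


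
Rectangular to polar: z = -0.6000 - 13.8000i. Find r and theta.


r = sqrt(0.36+190.44) = sqrt(190.8) = 13.8130
theta = atan2(-13.8, -0.6) = -92.4896 degrees

r = 13.8130, theta = -92.4896 degrees


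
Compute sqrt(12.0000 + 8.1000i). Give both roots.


|z| = sqrt(144+65.61) = 14.4779
sqrt((|z|+a)/2) = sqrt((14.4779+12)/2) = sqrt(13.2390) = 3.6385
sqrt((|z|-a)/2) = sqrt((14.4779-12)/2) = sqrt(1.2390) = 1.1131

±(3.6385 + 1.1131i) i.e. 3.6385 + 1.1131i and -3.6385 - 1.1131i


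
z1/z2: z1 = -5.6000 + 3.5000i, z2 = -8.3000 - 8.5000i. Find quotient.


Conjugate of z2 = -8.3000 + 8.5000i
Numerator: (-5.6000 + 3.5000i)(-8.3000 + 8.5000i) = 16.7300 - 76.6500i
Denominator: (-8.3)^2 + (-8.5)^2 = 141.14
Result = (16.7300 - 76.6500i)/141.14

0.1185 - 0.5431i


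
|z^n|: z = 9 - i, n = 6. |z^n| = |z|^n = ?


|z| = sqrt(81+1) = sqrt(82) = 9.0554
|z^6| = |z|^6 = (sqrt(82))^6 = 82^3 = 551368

|z^6| = 551368


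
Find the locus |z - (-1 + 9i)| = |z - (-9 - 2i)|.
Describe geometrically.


Equal distances means the locus is the perpendicular bisector of z1 and z2.
Midpoint = ((-1+(-9))/2, (9+(-2))/2) = (-5.0000, 3.5000)

Perpendicular bisector through (-5.0000, 3.5000)


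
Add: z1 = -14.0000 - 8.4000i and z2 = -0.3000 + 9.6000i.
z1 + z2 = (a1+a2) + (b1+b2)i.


Real: -14 - 0.3 = -14.3
Imag: -8.4 + 9.6 = 1.2

-14.3000 + 1.2000i


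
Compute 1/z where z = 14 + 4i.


|z|^2 = 196+16 = 212
1/z = (14 - 4i)/212

1/z = 0.0660 - 0.0189i


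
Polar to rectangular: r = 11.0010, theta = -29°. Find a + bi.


a = 11.0010*cos(-29°) = 11.0010*0.87462 = 9.6217
b = 11.0010*sin(-29°) = 11.0010*(-0.48481) = -5.3334

9.6217 - 5.3334i


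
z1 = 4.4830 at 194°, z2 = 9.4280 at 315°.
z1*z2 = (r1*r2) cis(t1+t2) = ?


r = 4.4830 * 9.4280 = 42.2657
theta = 194° + 315° = 509° = 149° (mod 360)

42.2657 cis(149°)


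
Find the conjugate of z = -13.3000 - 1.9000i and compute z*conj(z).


z_bar = -13.3000 + 1.9000i
z*z_bar = (-13.3)^2 + (-1.9)^2 = 176.89 + 3.61 = 180.5

z_bar = -13.3000 + 1.9000i, z*z_bar = 180.5


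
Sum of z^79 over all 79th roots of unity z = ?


The roots are w_k = w^k with w = e^(2*pi*i/79), and (w^k)^79 = (w^79)^k.
So S = 1 + u + u^2 + ... + u^(78) with u = w^79.
79 = 1*79 + 0, so 79 is a multiple of 79 and u = (w^79)^1 = 1.
Every one of the 79 terms equals 1: S = 79

S = 79


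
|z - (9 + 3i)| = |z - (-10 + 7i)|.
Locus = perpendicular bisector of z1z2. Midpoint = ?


Equal distances means the locus is the perpendicular bisector of z1 and z2.
Midpoint = ((9+(-10))/2, (3+7)/2) = (-0.5000, 5.0000)

Perpendicular bisector through (-0.5000, 5.0000)


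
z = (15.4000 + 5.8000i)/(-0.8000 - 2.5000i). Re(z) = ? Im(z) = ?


Multiply by conjugate: (15.4000 + 5.8000i)(-0.8000 + 2.5000i) / ((-0.8)^2 + (-2.5)^2)
Numerator real = 15.4*(-0.8) + 5.8*(-2.5) = -26.82
Numerator imag = 5.8*(-0.8) - 15.4*(-2.5) = 33.86
Denominator = 6.89
Re(z) = -26.82/6.89 = -3.8926
Im(z) = 33.86/6.89 = 4.9144

Re(z) = -3.8926, Im(z) = 4.9144


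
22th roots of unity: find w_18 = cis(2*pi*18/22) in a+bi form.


Angle = 360*18/22 = 294.5455°
a = cos(294.5455°) = 0.4154
b = sin(294.5455°) = -0.9096

0.4154 - 0.9096i


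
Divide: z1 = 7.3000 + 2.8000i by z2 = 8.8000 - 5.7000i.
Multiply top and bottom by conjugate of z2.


Conjugate of z2 = 8.8000 + 5.7000i
Numerator: (7.3000 + 2.8000i)(8.8000 + 5.7000i) = 48.2800 + 66.2500i
Denominator: 8.8^2 + (-5.7)^2 = 109.93
Result = (48.2800 + 66.2500i)/109.93

0.4392 + 0.6027i


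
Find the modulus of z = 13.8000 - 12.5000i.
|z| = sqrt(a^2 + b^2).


|z| = sqrt(13.8^2 + (-12.5)^2) = sqrt(190.44 + 156.25) = sqrt(346.69) = 18.6196

|z| = 18.6196


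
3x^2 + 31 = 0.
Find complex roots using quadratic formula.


disc = 0^2 - 4*3*31 = 0 - 372 = -372
sqrt(|disc|) = sqrt(372) = 19.2873
Real part = 0/(2*3) = 0
Imag part = 19.2873/(2*3) = 3.2146

0 ± 3.2146i


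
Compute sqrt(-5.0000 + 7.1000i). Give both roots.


|z| = sqrt(25+50.41) = 8.6839
sqrt((|z|+a)/2) = sqrt((8.6839+(-5))/2) = sqrt(1.8419) = 1.3572
sqrt((|z|-a)/2) = sqrt((8.6839-(-5))/2) = sqrt(6.8419) = 2.6157

±(1.3572 + 2.6157i) i.e. 1.3572 + 2.6157i and -1.3572 - 2.6157i


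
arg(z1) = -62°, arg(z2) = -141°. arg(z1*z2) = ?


arg(z1*z2) = -62° - 141° = -203°
Normalized to (-180°, 180°]: 157°

157°
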